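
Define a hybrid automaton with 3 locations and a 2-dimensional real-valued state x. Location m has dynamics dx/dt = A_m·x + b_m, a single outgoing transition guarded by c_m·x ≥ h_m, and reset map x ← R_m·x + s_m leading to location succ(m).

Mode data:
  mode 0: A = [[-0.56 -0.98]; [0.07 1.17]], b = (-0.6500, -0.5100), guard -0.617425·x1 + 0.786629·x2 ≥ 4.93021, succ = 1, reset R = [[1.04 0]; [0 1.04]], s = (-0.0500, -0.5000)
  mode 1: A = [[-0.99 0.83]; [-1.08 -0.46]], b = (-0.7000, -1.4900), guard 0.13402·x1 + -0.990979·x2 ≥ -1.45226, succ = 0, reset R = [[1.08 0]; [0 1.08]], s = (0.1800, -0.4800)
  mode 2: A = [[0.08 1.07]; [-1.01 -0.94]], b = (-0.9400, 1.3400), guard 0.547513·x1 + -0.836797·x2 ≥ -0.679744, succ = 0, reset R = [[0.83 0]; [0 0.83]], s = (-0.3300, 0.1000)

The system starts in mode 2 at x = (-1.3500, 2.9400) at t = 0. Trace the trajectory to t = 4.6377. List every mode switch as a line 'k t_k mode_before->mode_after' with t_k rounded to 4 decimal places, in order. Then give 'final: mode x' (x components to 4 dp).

Mode 2: guard c·x = -0.6797 hit at Δt = 1.5231 (t = 1.5231), x⁻ = (1.0818, 1.5202) → reset → x⁺ = (0.5679, 1.3617), jump to mode 0
Mode 0: guard c·x = 4.9302 hit at Δt = 1.2293 (t = 2.7524), x⁻ = (-2.5960, 4.2299) → reset → x⁺ = (-2.7499, 3.8991), jump to mode 1
Mode 1: guard c·x = -1.4523 hit at Δt = 1.2065 (t = 3.9589), x⁻ = (0.2167, 1.4948) → reset → x⁺ = (0.4140, 1.1344), jump to mode 0
Mode 0: flow for 0.6788 to horizon, guard not reached → x = (-0.9299, 1.9693)

1 1.5231 2->0
2 2.7524 0->1
3 3.9589 1->0
final: 0 -0.9299 1.9693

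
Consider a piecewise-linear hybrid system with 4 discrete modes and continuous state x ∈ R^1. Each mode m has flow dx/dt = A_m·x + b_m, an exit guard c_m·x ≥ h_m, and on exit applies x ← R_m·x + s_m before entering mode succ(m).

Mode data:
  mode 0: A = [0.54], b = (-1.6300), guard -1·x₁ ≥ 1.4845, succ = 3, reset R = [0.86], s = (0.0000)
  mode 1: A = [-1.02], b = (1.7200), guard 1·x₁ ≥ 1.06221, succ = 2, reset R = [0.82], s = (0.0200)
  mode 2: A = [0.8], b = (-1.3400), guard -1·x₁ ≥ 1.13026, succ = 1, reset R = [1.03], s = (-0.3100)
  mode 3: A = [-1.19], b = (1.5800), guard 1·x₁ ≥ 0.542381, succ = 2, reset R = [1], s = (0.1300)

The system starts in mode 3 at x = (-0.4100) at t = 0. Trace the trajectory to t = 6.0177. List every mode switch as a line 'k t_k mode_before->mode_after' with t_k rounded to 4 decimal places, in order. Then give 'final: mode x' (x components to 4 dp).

1 0.6674 3->2
2 1.9535 2->1
3 3.5439 1->2
4 5.1375 2->1
final: 1 0.3985

Mode 3: guard c·x = 0.5424 hit at Δt = 0.6674 (t = 0.6674), x⁻ = (0.5424) → reset → x⁺ = (0.6724), jump to mode 2
Mode 2: guard c·x = 1.1303 hit at Δt = 1.2861 (t = 1.9535), x⁻ = (-1.1303) → reset → x⁺ = (-1.4742), jump to mode 1
Mode 1: guard c·x = 1.0622 hit at Δt = 1.5904 (t = 3.5439), x⁻ = (1.0622) → reset → x⁺ = (0.8910), jump to mode 2
Mode 2: guard c·x = 1.1303 hit at Δt = 1.5936 (t = 5.1375), x⁻ = (-1.1303) → reset → x⁺ = (-1.4742), jump to mode 1
Mode 1: flow for 0.8802 to horizon, guard not reached → x = (0.3985)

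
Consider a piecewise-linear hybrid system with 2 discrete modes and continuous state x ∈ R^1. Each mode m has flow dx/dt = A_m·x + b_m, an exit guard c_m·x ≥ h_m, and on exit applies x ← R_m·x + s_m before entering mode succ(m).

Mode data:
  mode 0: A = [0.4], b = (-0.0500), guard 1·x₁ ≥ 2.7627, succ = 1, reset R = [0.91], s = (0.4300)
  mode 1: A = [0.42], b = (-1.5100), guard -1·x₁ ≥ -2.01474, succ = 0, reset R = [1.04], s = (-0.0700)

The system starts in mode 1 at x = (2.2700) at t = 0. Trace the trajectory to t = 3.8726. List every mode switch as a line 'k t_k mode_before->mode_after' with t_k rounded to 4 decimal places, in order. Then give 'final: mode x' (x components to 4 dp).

Mode 1: guard c·x = -2.0147 hit at Δt = 0.4194 (t = 0.4194), x⁻ = (2.0147) → reset → x⁺ = (2.0253), jump to mode 0
Mode 0: guard c·x = 2.7627 hit at Δt = 0.8197 (t = 1.2391), x⁻ = (2.7627) → reset → x⁺ = (2.9441), jump to mode 1
Mode 1: guard c·x = -2.0147 hit at Δt = 2.1112 (t = 3.3503), x⁻ = (2.0147) → reset → x⁺ = (2.0253), jump to mode 0
Mode 0: flow for 0.5223 to horizon, guard not reached → x = (2.4669)

1 0.4194 1->0
2 1.2391 0->1
3 3.3503 1->0
final: 0 2.4669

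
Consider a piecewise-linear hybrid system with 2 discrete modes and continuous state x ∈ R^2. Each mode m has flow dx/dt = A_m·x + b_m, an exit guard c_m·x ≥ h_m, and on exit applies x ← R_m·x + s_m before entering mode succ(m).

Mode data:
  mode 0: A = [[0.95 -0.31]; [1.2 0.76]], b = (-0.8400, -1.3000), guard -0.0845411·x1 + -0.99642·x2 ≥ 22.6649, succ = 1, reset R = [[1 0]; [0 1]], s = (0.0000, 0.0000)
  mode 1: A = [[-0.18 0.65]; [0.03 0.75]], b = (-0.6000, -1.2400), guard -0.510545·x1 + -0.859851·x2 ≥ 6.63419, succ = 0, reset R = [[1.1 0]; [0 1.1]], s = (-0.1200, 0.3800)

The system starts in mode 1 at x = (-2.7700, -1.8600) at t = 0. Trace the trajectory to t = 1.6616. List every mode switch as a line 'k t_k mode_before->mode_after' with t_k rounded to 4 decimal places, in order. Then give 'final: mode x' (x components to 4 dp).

Mode 1: guard c·x = 6.6342 hit at Δt = 0.8339 (t = 0.8339), x⁻ = (-4.5185, -5.0326) → reset → x⁺ = (-5.0903, -5.1559), jump to mode 0
Mode 0: flow for 0.8277 to horizon, guard not reached → x = (-8.0627, -20.2102)

1 0.8339 1->0
final: 0 -8.0627 -20.2102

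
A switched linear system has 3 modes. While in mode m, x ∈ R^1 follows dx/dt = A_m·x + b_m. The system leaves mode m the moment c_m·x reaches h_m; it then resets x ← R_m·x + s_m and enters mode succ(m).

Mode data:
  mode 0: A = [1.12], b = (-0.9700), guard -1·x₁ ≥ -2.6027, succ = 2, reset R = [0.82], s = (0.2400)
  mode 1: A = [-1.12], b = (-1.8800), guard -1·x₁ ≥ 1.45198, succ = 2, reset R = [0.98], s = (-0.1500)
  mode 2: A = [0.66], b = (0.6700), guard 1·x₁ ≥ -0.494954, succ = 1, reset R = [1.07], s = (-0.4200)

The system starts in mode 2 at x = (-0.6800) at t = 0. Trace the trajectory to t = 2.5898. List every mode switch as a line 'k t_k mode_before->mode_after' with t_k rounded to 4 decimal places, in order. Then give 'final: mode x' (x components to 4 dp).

Mode 2: guard c·x = -0.4950 hit at Δt = 0.6661 (t = 0.6661), x⁻ = (-0.4950) → reset → x⁺ = (-0.9496), jump to mode 1
Mode 1: guard c·x = 1.4520 hit at Δt = 1.0433 (t = 1.7094), x⁻ = (-1.4520) → reset → x⁺ = (-1.5729), jump to mode 2
Mode 2: flow for 0.8804 to horizon, guard not reached → x = (-2.0125)

1 0.6661 2->1
2 1.7094 1->2
final: 2 -2.0125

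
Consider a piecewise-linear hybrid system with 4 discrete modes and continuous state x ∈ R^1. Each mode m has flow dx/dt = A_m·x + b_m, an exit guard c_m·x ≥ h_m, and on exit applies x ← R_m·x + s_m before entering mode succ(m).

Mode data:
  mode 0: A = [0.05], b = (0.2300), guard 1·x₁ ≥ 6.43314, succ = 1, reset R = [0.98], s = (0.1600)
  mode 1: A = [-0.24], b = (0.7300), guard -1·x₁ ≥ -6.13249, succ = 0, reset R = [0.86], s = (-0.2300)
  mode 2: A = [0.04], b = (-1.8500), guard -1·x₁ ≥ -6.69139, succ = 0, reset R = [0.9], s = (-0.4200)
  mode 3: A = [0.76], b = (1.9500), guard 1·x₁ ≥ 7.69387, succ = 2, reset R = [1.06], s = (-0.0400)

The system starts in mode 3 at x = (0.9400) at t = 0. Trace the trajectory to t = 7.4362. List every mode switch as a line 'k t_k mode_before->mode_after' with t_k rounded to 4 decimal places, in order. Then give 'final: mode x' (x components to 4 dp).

1 1.4129 3->2
2 2.3295 2->0
3 3.8954 0->1
4 4.3205 1->0
5 7.0120 0->1
final: 1 6.1331

Mode 3: guard c·x = 7.6939 hit at Δt = 1.4129 (t = 1.4129), x⁻ = (7.6939) → reset → x⁺ = (8.1155), jump to mode 2
Mode 2: guard c·x = -6.6914 hit at Δt = 0.9166 (t = 2.3295), x⁻ = (6.6914) → reset → x⁺ = (5.6023), jump to mode 0
Mode 0: guard c·x = 6.4331 hit at Δt = 1.5659 (t = 3.8954), x⁻ = (6.4331) → reset → x⁺ = (6.4645), jump to mode 1
Mode 1: guard c·x = -6.1325 hit at Δt = 0.4251 (t = 4.3205), x⁻ = (6.1325) → reset → x⁺ = (5.0439), jump to mode 0
Mode 0: guard c·x = 6.4331 hit at Δt = 2.6915 (t = 7.0120), x⁻ = (6.4331) → reset → x⁺ = (6.4645), jump to mode 1
Mode 1: flow for 0.4242 to horizon, guard not reached → x = (6.1331)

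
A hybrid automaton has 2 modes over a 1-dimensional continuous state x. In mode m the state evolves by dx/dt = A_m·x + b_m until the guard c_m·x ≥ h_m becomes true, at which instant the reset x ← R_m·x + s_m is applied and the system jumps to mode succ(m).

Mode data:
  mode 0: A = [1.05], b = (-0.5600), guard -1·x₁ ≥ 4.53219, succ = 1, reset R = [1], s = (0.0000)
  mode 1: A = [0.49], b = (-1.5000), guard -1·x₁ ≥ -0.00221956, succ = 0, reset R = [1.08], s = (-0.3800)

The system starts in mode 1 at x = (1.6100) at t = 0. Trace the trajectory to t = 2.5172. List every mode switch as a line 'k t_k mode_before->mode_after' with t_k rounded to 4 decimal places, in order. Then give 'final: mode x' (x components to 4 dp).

Mode 1: guard c·x = -0.0022 hit at Δt = 1.5218 (t = 1.5218), x⁻ = (0.0022) → reset → x⁺ = (-0.3776), jump to mode 0
Mode 0: flow for 0.9954 to horizon, guard not reached → x = (-2.0573)

1 1.5218 1->0
final: 0 -2.0573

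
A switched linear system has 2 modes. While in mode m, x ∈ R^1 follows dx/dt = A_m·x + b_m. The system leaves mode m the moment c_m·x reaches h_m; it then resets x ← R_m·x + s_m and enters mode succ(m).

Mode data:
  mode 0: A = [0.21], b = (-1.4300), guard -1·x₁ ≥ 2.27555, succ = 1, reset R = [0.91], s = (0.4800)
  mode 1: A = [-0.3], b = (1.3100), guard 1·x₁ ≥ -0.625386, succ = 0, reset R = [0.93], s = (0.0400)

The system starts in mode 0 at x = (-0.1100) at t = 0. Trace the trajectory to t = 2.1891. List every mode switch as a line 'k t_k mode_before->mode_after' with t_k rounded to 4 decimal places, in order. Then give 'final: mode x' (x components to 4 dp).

1 1.2966 0->1
2 1.8859 1->0
final: 0 -1.0249

Mode 0: guard c·x = 2.2755 hit at Δt = 1.2966 (t = 1.2966), x⁻ = (-2.2755) → reset → x⁺ = (-1.5908), jump to mode 1
Mode 1: guard c·x = -0.6254 hit at Δt = 0.5893 (t = 1.8859), x⁻ = (-0.6254) → reset → x⁺ = (-0.5416), jump to mode 0
Mode 0: flow for 0.3032 to horizon, guard not reached → x = (-1.0249)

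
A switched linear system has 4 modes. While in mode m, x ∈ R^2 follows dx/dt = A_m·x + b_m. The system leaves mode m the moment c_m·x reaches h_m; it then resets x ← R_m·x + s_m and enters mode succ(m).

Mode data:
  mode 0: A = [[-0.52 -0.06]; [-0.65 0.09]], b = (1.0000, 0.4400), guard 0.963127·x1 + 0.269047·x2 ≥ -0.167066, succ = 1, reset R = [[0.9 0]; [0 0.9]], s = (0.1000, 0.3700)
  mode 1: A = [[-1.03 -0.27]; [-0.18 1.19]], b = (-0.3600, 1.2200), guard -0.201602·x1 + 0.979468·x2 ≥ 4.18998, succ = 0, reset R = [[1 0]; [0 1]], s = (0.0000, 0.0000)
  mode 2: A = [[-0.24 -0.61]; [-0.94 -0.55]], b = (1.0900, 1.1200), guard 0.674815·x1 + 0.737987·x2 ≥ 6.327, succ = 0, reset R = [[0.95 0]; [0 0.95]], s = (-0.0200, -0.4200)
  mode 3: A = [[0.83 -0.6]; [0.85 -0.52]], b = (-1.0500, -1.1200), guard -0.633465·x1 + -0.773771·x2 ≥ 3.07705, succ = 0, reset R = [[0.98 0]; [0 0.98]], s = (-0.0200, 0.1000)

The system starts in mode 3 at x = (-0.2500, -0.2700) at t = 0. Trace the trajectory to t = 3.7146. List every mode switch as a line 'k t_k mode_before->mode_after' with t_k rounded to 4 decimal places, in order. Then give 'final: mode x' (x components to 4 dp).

1 1.4487 3->0
2 2.8457 0->1
final: 1 -0.1102 0.3457

Mode 3: guard c·x = 3.0770 hit at Δt = 1.4487 (t = 1.4487), x⁻ = (-2.0231, -2.3205) → reset → x⁺ = (-2.0026, -2.1741), jump to mode 0
Mode 0: guard c·x = -0.1671 hit at Δt = 1.3970 (t = 2.8457), x⁻ = (0.1064, -1.0018) → reset → x⁺ = (0.1957, -0.5316), jump to mode 1
Mode 1: flow for 0.8689 to horizon, guard not reached → x = (-0.1102, 0.3457)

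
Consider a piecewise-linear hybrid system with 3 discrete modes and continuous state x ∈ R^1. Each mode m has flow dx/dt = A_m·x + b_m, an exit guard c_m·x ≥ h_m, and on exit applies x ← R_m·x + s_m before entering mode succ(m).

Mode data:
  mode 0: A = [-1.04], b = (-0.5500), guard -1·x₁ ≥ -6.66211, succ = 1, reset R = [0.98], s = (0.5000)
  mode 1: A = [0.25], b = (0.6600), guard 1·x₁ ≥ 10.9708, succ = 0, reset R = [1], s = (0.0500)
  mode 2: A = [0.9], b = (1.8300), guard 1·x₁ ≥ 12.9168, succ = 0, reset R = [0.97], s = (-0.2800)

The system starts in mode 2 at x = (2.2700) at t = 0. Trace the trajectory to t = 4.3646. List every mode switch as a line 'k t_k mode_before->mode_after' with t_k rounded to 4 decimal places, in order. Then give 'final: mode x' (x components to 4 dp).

Mode 2: guard c·x = 12.9168 hit at Δt = 1.3837 (t = 1.3837), x⁻ = (12.9168) → reset → x⁺ = (12.2493), jump to mode 0
Mode 0: guard c·x = -6.6621 hit at Δt = 0.5528 (t = 1.9365), x⁻ = (6.6621) → reset → x⁺ = (7.0289), jump to mode 1
Mode 1: guard c·x = 10.9708 hit at Δt = 1.3678 (t = 3.3043), x⁻ = (10.9708) → reset → x⁺ = (11.0208), jump to mode 0
Mode 0: guard c·x = -6.6621 hit at Δt = 0.4556 (t = 3.7599), x⁻ = (6.6621) → reset → x⁺ = (7.0289), jump to mode 1
Mode 1: flow for 0.6047 to horizon, guard not reached → x = (8.6068)

1 1.3837 2->0
2 1.9365 0->1
3 3.3043 1->0
4 3.7599 0->1
final: 1 8.6068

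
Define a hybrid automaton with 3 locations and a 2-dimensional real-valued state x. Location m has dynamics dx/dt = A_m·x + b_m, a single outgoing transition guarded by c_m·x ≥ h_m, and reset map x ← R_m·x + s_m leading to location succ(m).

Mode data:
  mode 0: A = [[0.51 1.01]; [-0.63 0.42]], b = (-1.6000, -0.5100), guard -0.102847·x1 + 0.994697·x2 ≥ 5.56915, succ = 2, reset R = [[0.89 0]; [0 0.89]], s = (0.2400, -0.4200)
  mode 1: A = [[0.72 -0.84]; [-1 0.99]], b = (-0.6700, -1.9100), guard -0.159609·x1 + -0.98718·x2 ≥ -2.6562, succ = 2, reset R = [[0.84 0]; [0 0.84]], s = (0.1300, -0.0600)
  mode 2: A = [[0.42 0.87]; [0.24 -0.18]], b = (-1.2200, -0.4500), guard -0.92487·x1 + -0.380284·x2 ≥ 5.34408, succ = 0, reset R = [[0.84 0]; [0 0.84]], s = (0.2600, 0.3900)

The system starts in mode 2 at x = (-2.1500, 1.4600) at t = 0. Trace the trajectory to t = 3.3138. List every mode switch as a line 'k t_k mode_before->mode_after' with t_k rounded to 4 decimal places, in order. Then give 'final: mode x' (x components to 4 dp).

Mode 2: guard c·x = 5.3441 hit at Δt = 1.5076 (t = 1.5076), x⁻ = (-5.5329, -0.5965) → reset → x⁺ = (-4.3877, -0.1111), jump to mode 0
Mode 0: guard c·x = 5.5691 hit at Δt = 1.1440 (t = 2.6516), x⁻ = (-7.6659, 4.8062) → reset → x⁺ = (-6.5827, 3.8575), jump to mode 2
Mode 2: guard c·x = 5.3441 hit at Δt = 0.3531 (t = 3.0047), x⁻ = (-6.9754, 2.9117) → reset → x⁺ = (-5.5993, 2.8358), jump to mode 0
Mode 0: flow for 0.3091 to horizon, guard not reached → x = (-5.9042, 4.2629)

1 1.5076 2->0
2 2.6516 0->2
3 3.0047 2->0
final: 0 -5.9042 4.2629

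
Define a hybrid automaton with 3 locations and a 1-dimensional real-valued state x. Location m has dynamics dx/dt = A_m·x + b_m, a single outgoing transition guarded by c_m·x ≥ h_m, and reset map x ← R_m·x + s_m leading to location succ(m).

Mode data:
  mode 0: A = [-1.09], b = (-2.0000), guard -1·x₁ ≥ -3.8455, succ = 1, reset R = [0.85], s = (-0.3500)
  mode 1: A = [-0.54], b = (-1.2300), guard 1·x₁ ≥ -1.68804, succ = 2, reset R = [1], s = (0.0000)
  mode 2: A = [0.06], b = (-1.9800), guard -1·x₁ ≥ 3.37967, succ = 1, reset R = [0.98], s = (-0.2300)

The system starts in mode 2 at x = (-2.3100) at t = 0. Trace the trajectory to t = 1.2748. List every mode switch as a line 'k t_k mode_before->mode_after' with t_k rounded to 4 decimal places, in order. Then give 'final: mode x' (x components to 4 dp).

1 0.4974 2->1
final: 1 -3.1086

Mode 2: guard c·x = 3.3797 hit at Δt = 0.4974 (t = 0.4974), x⁻ = (-3.3797) → reset → x⁺ = (-3.5421), jump to mode 1
Mode 1: flow for 0.7774 to horizon, guard not reached → x = (-3.1086)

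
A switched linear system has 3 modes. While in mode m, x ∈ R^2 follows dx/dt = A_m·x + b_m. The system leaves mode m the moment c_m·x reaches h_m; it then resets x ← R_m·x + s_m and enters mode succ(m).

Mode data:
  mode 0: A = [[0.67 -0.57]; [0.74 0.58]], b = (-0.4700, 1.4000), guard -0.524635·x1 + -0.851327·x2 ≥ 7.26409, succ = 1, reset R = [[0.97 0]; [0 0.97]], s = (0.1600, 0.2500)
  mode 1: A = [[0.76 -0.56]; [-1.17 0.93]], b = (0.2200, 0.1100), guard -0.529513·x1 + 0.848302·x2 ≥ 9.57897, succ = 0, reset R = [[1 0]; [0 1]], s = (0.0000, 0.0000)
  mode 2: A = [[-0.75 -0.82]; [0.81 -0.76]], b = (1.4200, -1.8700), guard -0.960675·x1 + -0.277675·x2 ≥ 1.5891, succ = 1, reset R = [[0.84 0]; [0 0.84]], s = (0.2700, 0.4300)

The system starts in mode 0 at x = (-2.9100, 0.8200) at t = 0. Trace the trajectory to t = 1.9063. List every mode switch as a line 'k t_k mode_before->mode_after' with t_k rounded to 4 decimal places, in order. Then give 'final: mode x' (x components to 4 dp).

Mode 0: guard c·x = 7.2641 hit at Δt = 1.4214 (t = 1.4214), x⁻ = (-8.3776, -3.3699) → reset → x⁺ = (-7.9663, -3.0188), jump to mode 1
Mode 1: flow for 0.4849 to horizon, guard not reached → x = (-11.0497, 1.9166)

1 1.4214 0->1
final: 1 -11.0497 1.9166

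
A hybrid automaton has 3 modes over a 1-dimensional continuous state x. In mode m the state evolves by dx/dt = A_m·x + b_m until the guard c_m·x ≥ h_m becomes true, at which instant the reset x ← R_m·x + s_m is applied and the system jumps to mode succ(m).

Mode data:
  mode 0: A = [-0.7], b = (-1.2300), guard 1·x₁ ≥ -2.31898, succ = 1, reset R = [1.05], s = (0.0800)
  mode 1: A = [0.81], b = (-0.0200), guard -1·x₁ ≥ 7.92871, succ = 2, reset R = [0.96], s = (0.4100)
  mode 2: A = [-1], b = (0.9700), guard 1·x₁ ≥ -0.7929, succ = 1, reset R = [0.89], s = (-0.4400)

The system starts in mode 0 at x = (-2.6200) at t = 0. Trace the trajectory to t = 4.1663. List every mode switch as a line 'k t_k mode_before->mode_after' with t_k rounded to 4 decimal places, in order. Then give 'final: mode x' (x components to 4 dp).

Mode 0: guard c·x = -2.3190 hit at Δt = 0.6129 (t = 0.6129), x⁻ = (-2.3190) → reset → x⁺ = (-2.3549), jump to mode 1
Mode 1: guard c·x = 7.9287 hit at Δt = 1.4897 (t = 2.1026), x⁻ = (-7.9287) → reset → x⁺ = (-7.2016), jump to mode 2
Mode 2: guard c·x = -0.7929 hit at Δt = 1.5337 (t = 3.6363), x⁻ = (-0.7929) → reset → x⁺ = (-1.1457), jump to mode 1
Mode 1: flow for 0.5300 to horizon, guard not reached → x = (-1.7732)

1 0.6129 0->1
2 2.1026 1->2
3 3.6363 2->1
final: 1 -1.7732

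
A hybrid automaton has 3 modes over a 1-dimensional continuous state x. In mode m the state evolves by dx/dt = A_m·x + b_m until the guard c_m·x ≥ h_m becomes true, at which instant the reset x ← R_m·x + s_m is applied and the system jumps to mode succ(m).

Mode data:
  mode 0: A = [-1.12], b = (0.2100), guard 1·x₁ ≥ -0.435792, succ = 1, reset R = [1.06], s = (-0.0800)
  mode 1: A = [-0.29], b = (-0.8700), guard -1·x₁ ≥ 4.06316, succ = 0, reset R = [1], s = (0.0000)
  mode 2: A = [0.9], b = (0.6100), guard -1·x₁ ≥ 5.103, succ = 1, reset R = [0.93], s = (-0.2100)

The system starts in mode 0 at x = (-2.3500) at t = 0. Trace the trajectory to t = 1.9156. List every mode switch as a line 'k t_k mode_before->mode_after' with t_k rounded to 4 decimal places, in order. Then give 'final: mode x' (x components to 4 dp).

1 1.2535 0->1
final: 1 -0.9714

Mode 0: guard c·x = -0.4358 hit at Δt = 1.2535 (t = 1.2535), x⁻ = (-0.4358) → reset → x⁺ = (-0.5419), jump to mode 1
Mode 1: flow for 0.6621 to horizon, guard not reached → x = (-0.9714)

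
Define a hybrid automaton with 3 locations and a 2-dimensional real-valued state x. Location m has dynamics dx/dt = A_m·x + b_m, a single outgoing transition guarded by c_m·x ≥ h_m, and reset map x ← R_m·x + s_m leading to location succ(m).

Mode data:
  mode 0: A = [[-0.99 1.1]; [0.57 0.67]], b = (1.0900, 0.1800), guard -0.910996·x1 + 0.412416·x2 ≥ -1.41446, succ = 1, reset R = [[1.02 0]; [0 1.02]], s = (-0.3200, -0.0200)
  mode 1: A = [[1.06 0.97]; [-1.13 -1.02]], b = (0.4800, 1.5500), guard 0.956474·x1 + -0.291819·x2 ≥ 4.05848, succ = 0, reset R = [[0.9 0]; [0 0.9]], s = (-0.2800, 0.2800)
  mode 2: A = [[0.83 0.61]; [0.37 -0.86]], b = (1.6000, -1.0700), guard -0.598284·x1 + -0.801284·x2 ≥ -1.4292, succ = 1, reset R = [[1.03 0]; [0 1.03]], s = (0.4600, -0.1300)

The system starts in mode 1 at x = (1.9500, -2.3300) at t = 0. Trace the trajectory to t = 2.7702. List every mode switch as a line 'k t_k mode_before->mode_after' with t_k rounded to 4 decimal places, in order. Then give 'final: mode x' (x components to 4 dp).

Mode 1: guard c·x = 4.0585 hit at Δt = 1.1868 (t = 1.1868), x⁻ = (3.7003, -1.7792) → reset → x⁺ = (3.0503, -1.3213), jump to mode 0
Mode 0: guard c·x = -1.4145 hit at Δt = 0.9555 (t = 2.1423), x⁻ = (1.2334, -0.7052) → reset → x⁺ = (0.9381, -0.7393), jump to mode 1
Mode 1: flow for 0.6279 to horizon, guard not reached → x = (1.8123, -0.3811)

1 1.1868 1->0
2 2.1423 0->1
final: 1 1.8123 -0.3811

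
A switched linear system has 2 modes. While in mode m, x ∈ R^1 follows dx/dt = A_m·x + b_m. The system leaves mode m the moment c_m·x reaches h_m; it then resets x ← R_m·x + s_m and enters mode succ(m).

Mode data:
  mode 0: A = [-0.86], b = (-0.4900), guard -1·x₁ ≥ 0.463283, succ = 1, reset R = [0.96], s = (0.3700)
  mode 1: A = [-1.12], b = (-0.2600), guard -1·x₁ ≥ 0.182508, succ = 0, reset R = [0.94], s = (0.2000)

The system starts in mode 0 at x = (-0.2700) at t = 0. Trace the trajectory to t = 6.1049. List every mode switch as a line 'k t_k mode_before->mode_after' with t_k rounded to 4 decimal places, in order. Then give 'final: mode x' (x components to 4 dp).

Mode 0: guard c·x = 0.4633 hit at Δt = 1.2035 (t = 1.2035), x⁻ = (-0.4633) → reset → x⁺ = (-0.0748), jump to mode 1
Mode 1: guard c·x = 0.1825 hit at Δt = 1.0304 (t = 2.2339), x⁻ = (-0.1825) → reset → x⁺ = (0.0284), jump to mode 0
Mode 0: guard c·x = 0.4633 hit at Δt = 2.0069 (t = 4.2408), x⁻ = (-0.4633) → reset → x⁺ = (-0.0748), jump to mode 1
Mode 1: guard c·x = 0.1825 hit at Δt = 1.0304 (t = 5.2712), x⁻ = (-0.1825) → reset → x⁺ = (0.0284), jump to mode 0
Mode 0: flow for 0.8337 to horizon, guard not reached → x = (-0.2777)

1 1.2035 0->1
2 2.2339 1->0
3 4.2408 0->1
4 5.2712 1->0
final: 0 -0.2777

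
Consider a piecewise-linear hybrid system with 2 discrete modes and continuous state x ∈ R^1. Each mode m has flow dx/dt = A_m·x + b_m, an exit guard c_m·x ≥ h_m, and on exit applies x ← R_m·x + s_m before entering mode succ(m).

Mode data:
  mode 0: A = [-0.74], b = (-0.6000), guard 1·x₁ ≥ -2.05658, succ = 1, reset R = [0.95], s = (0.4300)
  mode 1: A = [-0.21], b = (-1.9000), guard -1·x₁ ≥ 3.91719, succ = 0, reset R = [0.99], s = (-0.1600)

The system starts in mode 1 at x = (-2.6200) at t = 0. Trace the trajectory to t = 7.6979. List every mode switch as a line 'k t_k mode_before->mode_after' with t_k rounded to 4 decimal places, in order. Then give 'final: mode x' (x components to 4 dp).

Mode 1: guard c·x = 3.9172 hit at Δt = 1.0734 (t = 1.0734), x⁻ = (-3.9172) → reset → x⁺ = (-4.0380), jump to mode 0
Mode 0: guard c·x = -2.0566 hit at Δt = 1.2863 (t = 2.3597), x⁻ = (-2.0566) → reset → x⁺ = (-1.5238), jump to mode 1
Mode 1: guard c·x = 3.9172 hit at Δt = 1.8233 (t = 4.1830), x⁻ = (-3.9172) → reset → x⁺ = (-4.0380), jump to mode 0
Mode 0: guard c·x = -2.0566 hit at Δt = 1.2863 (t = 5.4693), x⁻ = (-2.0566) → reset → x⁺ = (-1.5238), jump to mode 1
Mode 1: guard c·x = 3.9172 hit at Δt = 1.8233 (t = 7.2926), x⁻ = (-3.9172) → reset → x⁺ = (-4.0380), jump to mode 0
Mode 0: flow for 0.4053 to horizon, guard not reached → x = (-3.2018)

1 1.0734 1->0
2 2.3597 0->1
3 4.1830 1->0
4 5.4693 0->1
5 7.2926 1->0
final: 0 -3.2018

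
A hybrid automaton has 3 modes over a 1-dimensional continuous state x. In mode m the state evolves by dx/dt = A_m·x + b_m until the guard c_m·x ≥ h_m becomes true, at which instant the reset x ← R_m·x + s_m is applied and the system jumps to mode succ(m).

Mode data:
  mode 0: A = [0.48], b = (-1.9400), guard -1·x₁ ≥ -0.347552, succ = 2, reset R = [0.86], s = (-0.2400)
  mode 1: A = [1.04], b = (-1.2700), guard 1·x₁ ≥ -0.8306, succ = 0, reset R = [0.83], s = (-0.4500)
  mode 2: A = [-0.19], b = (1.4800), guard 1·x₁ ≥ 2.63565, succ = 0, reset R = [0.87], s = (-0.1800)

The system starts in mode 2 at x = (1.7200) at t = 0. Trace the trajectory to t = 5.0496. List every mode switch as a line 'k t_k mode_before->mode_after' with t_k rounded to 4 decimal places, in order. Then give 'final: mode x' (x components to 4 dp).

1 0.8607 2->0
2 2.2147 0->2
3 4.3486 2->0
final: 0 1.3416

Mode 2: guard c·x = 2.6357 hit at Δt = 0.8607 (t = 0.8607), x⁻ = (2.6357) → reset → x⁺ = (2.1130), jump to mode 0
Mode 0: guard c·x = -0.3476 hit at Δt = 1.3540 (t = 2.2147), x⁻ = (0.3476) → reset → x⁺ = (0.0589), jump to mode 2
Mode 2: guard c·x = 2.6357 hit at Δt = 2.1339 (t = 4.3486), x⁻ = (2.6357) → reset → x⁺ = (2.1130), jump to mode 0
Mode 0: flow for 0.7010 to horizon, guard not reached → x = (1.3416)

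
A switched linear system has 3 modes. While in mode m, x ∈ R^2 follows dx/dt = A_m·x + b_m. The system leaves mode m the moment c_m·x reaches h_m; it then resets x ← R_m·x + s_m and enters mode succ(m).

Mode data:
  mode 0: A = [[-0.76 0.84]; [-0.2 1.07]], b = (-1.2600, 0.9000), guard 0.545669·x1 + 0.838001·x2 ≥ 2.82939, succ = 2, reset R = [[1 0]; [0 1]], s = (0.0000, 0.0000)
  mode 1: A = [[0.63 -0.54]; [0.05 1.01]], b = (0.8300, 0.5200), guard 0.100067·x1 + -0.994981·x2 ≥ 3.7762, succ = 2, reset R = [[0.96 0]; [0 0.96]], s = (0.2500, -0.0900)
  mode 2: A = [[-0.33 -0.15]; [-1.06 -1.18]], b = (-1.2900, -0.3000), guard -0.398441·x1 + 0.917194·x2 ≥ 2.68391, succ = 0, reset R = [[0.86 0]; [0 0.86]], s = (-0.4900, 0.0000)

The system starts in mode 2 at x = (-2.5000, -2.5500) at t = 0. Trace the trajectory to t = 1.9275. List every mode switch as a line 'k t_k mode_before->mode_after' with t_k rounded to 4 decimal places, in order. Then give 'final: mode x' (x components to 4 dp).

1 1.5971 2->0
final: 0 -2.3615 2.5049

Mode 2: guard c·x = 2.6839 hit at Δt = 1.5971 (t = 1.5971), x⁻ = (-3.1153, 1.5729) → reset → x⁺ = (-3.1691, 1.3527), jump to mode 0
Mode 0: flow for 0.3304 to horizon, guard not reached → x = (-2.3615, 2.5049)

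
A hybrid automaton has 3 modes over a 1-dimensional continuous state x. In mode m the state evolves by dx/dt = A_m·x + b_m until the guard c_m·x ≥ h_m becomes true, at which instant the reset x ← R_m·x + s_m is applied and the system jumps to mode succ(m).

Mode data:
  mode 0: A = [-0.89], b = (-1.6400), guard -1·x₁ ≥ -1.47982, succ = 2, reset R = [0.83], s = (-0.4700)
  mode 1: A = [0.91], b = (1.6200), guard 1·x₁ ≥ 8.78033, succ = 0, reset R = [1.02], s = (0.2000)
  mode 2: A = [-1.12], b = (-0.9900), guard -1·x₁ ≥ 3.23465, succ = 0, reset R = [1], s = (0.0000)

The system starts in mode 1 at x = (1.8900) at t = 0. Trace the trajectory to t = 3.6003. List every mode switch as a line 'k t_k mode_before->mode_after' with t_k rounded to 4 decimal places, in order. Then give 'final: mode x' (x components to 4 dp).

1 1.1614 1->0
2 2.5064 0->2
final: 2 -0.4016

Mode 1: guard c·x = 8.7803 hit at Δt = 1.1614 (t = 1.1614), x⁻ = (8.7803) → reset → x⁺ = (9.1559), jump to mode 0
Mode 0: guard c·x = -1.4798 hit at Δt = 1.3450 (t = 2.5064), x⁻ = (1.4798) → reset → x⁺ = (0.7583), jump to mode 2
Mode 2: flow for 1.0939 to horizon, guard not reached → x = (-0.4016)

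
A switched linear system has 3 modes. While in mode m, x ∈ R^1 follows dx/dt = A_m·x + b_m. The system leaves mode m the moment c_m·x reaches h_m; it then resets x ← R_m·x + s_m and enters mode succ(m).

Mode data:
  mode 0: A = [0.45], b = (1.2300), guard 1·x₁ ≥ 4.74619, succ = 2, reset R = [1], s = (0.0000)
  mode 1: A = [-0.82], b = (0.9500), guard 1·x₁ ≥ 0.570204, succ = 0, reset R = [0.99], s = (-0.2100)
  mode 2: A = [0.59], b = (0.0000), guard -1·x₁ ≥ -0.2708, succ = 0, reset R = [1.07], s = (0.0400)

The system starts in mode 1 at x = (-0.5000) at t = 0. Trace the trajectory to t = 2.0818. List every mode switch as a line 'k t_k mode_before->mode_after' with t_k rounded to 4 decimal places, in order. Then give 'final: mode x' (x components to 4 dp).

1 1.2639 1->0
final: 0 1.7283

Mode 1: guard c·x = 0.5702 hit at Δt = 1.2639 (t = 1.2639), x⁻ = (0.5702) → reset → x⁺ = (0.3545), jump to mode 0
Mode 0: flow for 0.8179 to horizon, guard not reached → x = (1.7283)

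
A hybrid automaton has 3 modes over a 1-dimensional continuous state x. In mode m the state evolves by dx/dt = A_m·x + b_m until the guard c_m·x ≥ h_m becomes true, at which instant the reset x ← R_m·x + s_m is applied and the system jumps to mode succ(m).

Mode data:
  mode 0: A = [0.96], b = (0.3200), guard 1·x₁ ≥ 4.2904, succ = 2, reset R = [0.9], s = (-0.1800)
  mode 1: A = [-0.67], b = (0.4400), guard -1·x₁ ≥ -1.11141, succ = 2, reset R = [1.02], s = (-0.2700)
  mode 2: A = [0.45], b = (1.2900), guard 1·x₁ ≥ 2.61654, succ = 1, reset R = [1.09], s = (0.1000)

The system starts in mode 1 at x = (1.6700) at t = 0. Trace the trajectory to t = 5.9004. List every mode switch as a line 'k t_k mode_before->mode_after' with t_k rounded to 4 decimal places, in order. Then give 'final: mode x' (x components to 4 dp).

1 1.1960 1->2
2 2.0520 2->1
3 4.4684 1->2
4 5.3244 2->1
final: 1 2.2172

Mode 1: guard c·x = -1.1114 hit at Δt = 1.1960 (t = 1.1960), x⁻ = (1.1114) → reset → x⁺ = (0.8636), jump to mode 2
Mode 2: guard c·x = 2.6165 hit at Δt = 0.8560 (t = 2.0520), x⁻ = (2.6165) → reset → x⁺ = (2.9520), jump to mode 1
Mode 1: guard c·x = -1.1114 hit at Δt = 2.4164 (t = 4.4684), x⁻ = (1.1114) → reset → x⁺ = (0.8636), jump to mode 2
Mode 2: guard c·x = 2.6165 hit at Δt = 0.8560 (t = 5.3244), x⁻ = (2.6165) → reset → x⁺ = (2.9520), jump to mode 1
Mode 1: flow for 0.5760 to horizon, guard not reached → x = (2.2172)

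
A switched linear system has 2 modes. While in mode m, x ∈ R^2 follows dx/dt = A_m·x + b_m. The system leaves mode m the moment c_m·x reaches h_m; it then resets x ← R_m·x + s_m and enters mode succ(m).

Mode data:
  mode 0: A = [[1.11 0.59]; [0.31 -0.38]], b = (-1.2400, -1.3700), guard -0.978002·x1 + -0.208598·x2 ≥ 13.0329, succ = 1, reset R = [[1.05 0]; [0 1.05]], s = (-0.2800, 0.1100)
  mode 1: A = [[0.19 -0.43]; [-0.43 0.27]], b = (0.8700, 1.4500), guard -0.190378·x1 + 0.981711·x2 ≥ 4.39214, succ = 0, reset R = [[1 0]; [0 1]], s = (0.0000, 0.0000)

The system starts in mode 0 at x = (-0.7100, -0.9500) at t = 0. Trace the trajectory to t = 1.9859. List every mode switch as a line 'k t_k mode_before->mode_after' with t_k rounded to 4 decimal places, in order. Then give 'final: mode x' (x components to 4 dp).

1 1.4888 0->1
final: 1 -13.6859 -0.8153

Mode 0: guard c·x = 13.0329 hit at Δt = 1.4888 (t = 1.4888), x⁻ = (-12.4746, -3.9919) → reset → x⁺ = (-13.3783, -4.0815), jump to mode 1
Mode 1: flow for 0.4971 to horizon, guard not reached → x = (-13.6859, -0.8153)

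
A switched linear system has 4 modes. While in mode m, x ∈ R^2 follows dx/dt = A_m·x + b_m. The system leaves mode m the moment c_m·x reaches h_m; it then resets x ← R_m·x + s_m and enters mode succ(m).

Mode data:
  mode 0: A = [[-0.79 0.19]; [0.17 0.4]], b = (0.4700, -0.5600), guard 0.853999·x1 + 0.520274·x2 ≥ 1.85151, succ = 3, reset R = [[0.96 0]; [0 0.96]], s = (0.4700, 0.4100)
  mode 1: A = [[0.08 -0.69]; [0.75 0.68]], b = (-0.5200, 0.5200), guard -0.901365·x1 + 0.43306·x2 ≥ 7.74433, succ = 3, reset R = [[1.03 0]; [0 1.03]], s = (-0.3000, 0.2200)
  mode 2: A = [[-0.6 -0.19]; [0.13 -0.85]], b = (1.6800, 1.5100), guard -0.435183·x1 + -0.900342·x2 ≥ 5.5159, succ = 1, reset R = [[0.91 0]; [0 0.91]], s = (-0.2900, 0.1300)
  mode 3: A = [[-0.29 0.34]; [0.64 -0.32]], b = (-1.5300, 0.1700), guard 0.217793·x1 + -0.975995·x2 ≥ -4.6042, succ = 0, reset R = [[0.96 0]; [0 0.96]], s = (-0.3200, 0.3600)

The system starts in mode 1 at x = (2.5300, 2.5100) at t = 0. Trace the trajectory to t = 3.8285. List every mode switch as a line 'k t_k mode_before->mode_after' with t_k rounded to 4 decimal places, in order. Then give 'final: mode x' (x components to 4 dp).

Mode 1: guard c·x = 7.7443 hit at Δt = 1.5015 (t = 1.5015), x⁻ = (-4.2953, 8.9426) → reset → x⁺ = (-4.7242, 9.4309), jump to mode 3
Mode 3: guard c·x = -4.6042 hit at Δt = 1.2998 (t = 2.8013), x⁻ = (-2.5788, 4.1420) → reset → x⁺ = (-2.7957, 4.3363), jump to mode 0
Mode 0: guard c·x = 1.8515 hit at Δt = 0.6917 (t = 3.4930), x⁻ = (-0.8945, 5.0270) → reset → x⁺ = (-0.3887, 5.2359), jump to mode 3
Mode 3: flow for 0.3355 to horizon, guard not reached → x = (-0.3037, 4.6879)

1 1.5015 1->3
2 2.8013 3->0
3 3.4930 0->3
final: 3 -0.3037 4.6879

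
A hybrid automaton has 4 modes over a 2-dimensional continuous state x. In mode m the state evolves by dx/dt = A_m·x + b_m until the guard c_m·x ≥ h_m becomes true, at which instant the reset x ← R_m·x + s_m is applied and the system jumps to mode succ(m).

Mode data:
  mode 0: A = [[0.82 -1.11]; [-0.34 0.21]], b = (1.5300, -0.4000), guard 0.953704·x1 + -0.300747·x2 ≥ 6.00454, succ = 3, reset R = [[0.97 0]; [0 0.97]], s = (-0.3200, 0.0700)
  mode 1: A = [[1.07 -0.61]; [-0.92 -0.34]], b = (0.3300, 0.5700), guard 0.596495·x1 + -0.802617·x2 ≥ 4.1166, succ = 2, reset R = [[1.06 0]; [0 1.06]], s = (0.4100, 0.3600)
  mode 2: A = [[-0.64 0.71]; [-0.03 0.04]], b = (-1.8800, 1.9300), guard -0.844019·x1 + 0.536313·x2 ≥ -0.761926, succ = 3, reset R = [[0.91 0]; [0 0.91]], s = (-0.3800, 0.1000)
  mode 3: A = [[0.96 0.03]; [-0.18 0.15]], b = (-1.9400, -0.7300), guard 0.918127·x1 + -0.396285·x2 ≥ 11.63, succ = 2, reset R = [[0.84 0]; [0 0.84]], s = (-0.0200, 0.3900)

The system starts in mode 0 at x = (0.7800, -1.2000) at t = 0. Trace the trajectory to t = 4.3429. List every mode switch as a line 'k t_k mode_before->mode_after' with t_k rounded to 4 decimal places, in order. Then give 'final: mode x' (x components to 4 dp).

1 0.8147 0->3
2 1.9168 3->2
3 3.3592 2->3
final: 3 -4.4948 -1.9361

Mode 0: guard c·x = 6.0045 hit at Δt = 0.8147 (t = 0.8147), x⁻ = (5.4775, -2.5956) → reset → x⁺ = (4.9932, -2.4478), jump to mode 3
Mode 3: guard c·x = 11.6300 hit at Δt = 1.1021 (t = 1.9168), x⁻ = (10.3770, -5.3059) → reset → x⁺ = (8.6966, -4.0669), jump to mode 2
Mode 2: guard c·x = -0.7619 hit at Δt = 1.4424 (t = 3.3592), x⁻ = (-0.1119, -1.5968) → reset → x⁺ = (-0.4818, -1.3530), jump to mode 3
Mode 3: flow for 0.9837 to horizon, guard not reached → x = (-4.4948, -1.9361)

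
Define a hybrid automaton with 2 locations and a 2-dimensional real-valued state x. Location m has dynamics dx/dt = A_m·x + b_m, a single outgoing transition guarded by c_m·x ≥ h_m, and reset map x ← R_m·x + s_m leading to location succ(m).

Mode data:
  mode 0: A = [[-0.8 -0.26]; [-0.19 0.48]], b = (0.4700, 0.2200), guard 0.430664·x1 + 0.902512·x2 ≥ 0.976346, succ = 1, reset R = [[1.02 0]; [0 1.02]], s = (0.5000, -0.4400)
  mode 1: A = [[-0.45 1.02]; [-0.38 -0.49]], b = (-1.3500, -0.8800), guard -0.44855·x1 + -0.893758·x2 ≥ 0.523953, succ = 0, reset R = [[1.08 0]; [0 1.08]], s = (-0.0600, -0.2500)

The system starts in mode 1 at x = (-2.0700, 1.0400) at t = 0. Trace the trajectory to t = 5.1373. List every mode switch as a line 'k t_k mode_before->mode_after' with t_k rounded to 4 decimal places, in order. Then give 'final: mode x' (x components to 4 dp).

1 1.4147 1->0
2 2.9810 0->1
3 4.0793 1->0
final: 0 -0.0424 -0.2404

Mode 1: guard c·x = 0.5240 hit at Δt = 1.4147 (t = 1.4147), x⁻ = (-1.8449, 0.3397) → reset → x⁺ = (-2.0525, 0.1168), jump to mode 0
Mode 0: guard c·x = 0.9763 hit at Δt = 1.5663 (t = 2.9810), x⁻ = (-0.3446, 1.2463) → reset → x⁺ = (0.1485, 0.8312), jump to mode 1
Mode 1: guard c·x = 0.5240 hit at Δt = 1.0983 (t = 4.0793), x⁻ = (-0.8813, -0.1439) → reset → x⁺ = (-1.0118, -0.4054), jump to mode 0
Mode 0: flow for 1.0580 to horizon, guard not reached → x = (-0.0424, -0.2404)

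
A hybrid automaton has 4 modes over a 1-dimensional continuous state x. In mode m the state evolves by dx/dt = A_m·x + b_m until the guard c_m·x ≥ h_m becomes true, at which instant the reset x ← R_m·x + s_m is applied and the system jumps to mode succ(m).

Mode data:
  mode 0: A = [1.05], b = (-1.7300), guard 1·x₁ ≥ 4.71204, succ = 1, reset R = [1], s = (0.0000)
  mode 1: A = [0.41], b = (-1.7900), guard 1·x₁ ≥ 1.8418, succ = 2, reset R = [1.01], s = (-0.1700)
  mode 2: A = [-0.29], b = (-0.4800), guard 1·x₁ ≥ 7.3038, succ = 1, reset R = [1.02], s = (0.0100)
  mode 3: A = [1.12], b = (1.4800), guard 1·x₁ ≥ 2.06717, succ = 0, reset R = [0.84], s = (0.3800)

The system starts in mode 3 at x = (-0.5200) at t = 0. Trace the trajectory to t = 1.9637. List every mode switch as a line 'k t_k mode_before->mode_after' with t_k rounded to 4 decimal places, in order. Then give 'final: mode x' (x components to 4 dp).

1 1.2873 3->0
final: 0 2.6014

Mode 3: guard c·x = 2.0672 hit at Δt = 1.2873 (t = 1.2873), x⁻ = (2.0672) → reset → x⁺ = (2.1164), jump to mode 0
Mode 0: flow for 0.6764 to horizon, guard not reached → x = (2.6014)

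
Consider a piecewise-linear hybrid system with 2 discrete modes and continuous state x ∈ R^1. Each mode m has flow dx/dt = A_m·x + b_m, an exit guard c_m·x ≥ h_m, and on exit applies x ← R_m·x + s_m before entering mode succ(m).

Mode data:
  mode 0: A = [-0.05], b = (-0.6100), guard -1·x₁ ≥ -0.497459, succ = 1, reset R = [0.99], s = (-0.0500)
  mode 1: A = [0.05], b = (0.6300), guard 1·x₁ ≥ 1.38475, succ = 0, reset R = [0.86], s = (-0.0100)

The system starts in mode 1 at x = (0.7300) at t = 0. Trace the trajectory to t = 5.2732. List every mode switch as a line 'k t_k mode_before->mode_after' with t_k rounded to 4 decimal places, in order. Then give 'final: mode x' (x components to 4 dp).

Mode 1: guard c·x = 1.3847 hit at Δt = 0.9590 (t = 0.9590), x⁻ = (1.3847) → reset → x⁺ = (1.1809), jump to mode 0
Mode 0: guard c·x = -0.4975 hit at Δt = 1.0485 (t = 2.0075), x⁻ = (0.4975) → reset → x⁺ = (0.4425), jump to mode 1
Mode 1: guard c·x = 1.3847 hit at Δt = 1.3951 (t = 3.4026), x⁻ = (1.3847) → reset → x⁺ = (1.1809), jump to mode 0
Mode 0: guard c·x = -0.4975 hit at Δt = 1.0485 (t = 4.4511), x⁻ = (0.4975) → reset → x⁺ = (0.4425), jump to mode 1
Mode 1: flow for 0.8221 to horizon, guard not reached → x = (0.9897)

1 0.9590 1->0
2 2.0075 0->1
3 3.4026 1->0
4 4.4511 0->1
final: 1 0.9897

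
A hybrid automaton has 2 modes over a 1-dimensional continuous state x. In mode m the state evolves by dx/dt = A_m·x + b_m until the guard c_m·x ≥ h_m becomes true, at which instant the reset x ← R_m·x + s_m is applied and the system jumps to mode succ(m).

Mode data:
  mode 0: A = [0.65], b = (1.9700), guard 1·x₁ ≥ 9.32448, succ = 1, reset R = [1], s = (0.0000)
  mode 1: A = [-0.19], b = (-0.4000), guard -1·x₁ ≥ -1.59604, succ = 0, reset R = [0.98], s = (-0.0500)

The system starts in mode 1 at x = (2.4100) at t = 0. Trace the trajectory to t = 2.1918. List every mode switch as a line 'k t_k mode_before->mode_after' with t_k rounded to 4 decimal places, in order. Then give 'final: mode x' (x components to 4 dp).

1 1.0462 1->0
final: 0 6.5393

Mode 1: guard c·x = -1.5960 hit at Δt = 1.0462 (t = 1.0462), x⁻ = (1.5960) → reset → x⁺ = (1.5141), jump to mode 0
Mode 0: flow for 1.1456 to horizon, guard not reached → x = (6.5393)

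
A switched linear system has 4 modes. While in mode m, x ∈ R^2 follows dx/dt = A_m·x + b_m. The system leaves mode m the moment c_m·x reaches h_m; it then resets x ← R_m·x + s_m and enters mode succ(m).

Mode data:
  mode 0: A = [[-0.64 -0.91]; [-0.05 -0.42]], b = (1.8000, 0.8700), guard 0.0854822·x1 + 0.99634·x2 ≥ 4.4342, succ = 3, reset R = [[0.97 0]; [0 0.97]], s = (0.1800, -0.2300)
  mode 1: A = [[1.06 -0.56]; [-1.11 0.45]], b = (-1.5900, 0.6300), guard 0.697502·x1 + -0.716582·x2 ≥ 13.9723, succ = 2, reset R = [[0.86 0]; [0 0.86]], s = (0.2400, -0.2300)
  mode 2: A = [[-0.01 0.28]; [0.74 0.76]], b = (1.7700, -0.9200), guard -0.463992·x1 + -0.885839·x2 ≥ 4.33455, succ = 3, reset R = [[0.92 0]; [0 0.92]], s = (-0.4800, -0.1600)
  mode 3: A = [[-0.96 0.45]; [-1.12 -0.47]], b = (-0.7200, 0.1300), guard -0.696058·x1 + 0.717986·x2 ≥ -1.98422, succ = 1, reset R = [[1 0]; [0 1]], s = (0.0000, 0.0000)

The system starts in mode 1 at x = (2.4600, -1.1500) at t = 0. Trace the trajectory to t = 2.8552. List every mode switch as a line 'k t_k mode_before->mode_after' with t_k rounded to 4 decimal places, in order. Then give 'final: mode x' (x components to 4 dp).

Mode 1: guard c·x = 13.9723 hit at Δt = 1.2520 (t = 1.2520), x⁻ = (10.0712, -9.6955) → reset → x⁺ = (8.9012, -8.5681), jump to mode 2
Mode 2: guard c·x = 4.3346 hit at Δt = 0.5868 (t = 1.8388), x⁻ = (8.4277, -9.3075) → reset → x⁺ = (7.2735, -8.7229), jump to mode 3
Mode 3: flow for 1.0164 to horizon, guard not reached → x = (-0.2693, -7.6129)

1 1.2520 1->2
2 1.8388 2->3
final: 3 -0.2693 -7.6129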